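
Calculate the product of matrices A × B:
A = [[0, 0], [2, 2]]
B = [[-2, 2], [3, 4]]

Matrix multiplication:
C[0][0] = 0×-2 + 0×3 = 0
C[0][1] = 0×2 + 0×4 = 0
C[1][0] = 2×-2 + 2×3 = 2
C[1][1] = 2×2 + 2×4 = 12
Result: [[0, 0], [2, 12]]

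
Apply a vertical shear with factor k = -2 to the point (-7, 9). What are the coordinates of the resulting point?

Shear matrix for vertical shear with factor k = -2:
[[1, 0], [-2, 1]]
Result: (-7, 9) → (-7, 23)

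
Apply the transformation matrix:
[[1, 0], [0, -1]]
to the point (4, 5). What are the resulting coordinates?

Matrix multiplication:
[[1, 0], [0, -1]] × [4, 5]ᵀ
= [(1)(4) + (0)(5), (0)(4) + (-1)(5)]ᵀ
= [4, -5]ᵀ
Result: (4, -5)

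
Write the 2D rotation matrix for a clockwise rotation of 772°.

Rotation matrix formula: [[cos θ, -sin θ], [sin θ, cos θ]]
A clockwise rotation by 772° is equivalent to a counterclockwise rotation by -772°.
For θ = -772°:
cos(-772°) = 0.6157
sin(-772°) = -0.7880
Result: [[0.6157, 0.7880], [-0.7880, 0.6157]]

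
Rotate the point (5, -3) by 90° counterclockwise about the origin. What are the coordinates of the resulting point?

Rotation matrix for 90°: [[cos 90°, -sin 90°], [sin 90°, cos 90°]] = [[0, -1], [1, 0]]
[[0, -1], [1, 0]] × [5, -3]ᵀ = [3, 5]ᵀ
Result: (3, 5)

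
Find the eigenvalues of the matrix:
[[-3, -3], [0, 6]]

Characteristic equation: det(A - λI) = 0
λ² - (trace)λ + (det) = 0
trace = -3 + 6 = 3, det = (-3)(6) - (-3)(0) = -18
λ² - (3)λ + (-18) = 0
λ = (3 ± √((3)² - 4·(-18))) / 2 = (3 ± √81) / 2
Solving: λ = -3, 6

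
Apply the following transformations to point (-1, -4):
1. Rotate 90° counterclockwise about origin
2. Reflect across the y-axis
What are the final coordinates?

Step 1: Rotate 90° → (4, -1)
Step 2: Reflect across y-axis → (-4, -1)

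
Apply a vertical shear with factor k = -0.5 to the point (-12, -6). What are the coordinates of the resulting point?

Shear matrix for vertical shear with factor k = -0.5:
[[1, 0], [-0.50, 1]]
Result: (-12, -6) → (-12, 0)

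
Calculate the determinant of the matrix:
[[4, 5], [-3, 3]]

For a 2×2 matrix [[a, b], [c, d]], det = ad - bc
det = (4)(3) - (5)(-3) = 12 - -15 = 27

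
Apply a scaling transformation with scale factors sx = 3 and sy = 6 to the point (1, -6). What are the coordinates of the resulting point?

Scaling matrix:
[[3, 0], [0, 6]]
Result: (1 × 3, -6 × 6) = (3, -36)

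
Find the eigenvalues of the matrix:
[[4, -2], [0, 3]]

Characteristic equation: det(A - λI) = 0
λ² - (trace)λ + (det) = 0
trace = 4 + 3 = 7, det = (4)(3) - (-2)(0) = 12
λ² - (7)λ + (12) = 0
λ = (7 ± √((7)² - 4·(12))) / 2 = (7 ± √1) / 2
Solving: λ = 3, 4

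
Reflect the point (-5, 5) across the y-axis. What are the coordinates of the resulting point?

Reflection across y-axis: (-5, 5) → (5, 5)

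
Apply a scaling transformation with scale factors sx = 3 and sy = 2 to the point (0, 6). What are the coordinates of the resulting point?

Scaling matrix:
[[3, 0], [0, 2]]
Result: (0 × 3, 6 × 2) = (0, 12)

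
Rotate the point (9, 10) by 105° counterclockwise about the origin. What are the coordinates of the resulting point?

Rotation matrix for 105°: [[cos 105°, -sin 105°], [sin 105°, cos 105°]] ≈ [[-0.258819, -0.965926], [0.965926, -0.258819]]
[[-0.258819, -0.965926], [0.965926, -0.258819]] × [9, 10]ᵀ ≈ [-11.9886, 6.1051]ᵀ
Result: (-11.9886, 6.1051)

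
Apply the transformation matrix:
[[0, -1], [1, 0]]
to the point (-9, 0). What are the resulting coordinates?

Matrix multiplication:
[[0, -1], [1, 0]] × [-9, 0]ᵀ
= [(0)(-9) + (-1)(0), (1)(-9) + (0)(0)]ᵀ
= [0, -9]ᵀ
Result: (0, -9)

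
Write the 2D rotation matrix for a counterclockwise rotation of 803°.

Rotation matrix formula: [[cos θ, -sin θ], [sin θ, cos θ]]
For θ = 803°:
cos(803°) = 0.1219
sin(803°) = 0.9925
Result: [[0.1219, -0.9925], [0.9925, 0.1219]]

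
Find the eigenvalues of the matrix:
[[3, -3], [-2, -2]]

Characteristic equation: det(A - λI) = 0
λ² - (trace)λ + (det) = 0
trace = 3 + -2 = 1, det = (3)(-2) - (-3)(-2) = -12
λ² - (1)λ + (-12) = 0
λ = (1 ± √((1)² - 4·(-12))) / 2 = (1 ± √49) / 2
Solving: λ = -3, 4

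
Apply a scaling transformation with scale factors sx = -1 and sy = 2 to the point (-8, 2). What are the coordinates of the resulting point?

Scaling matrix:
[[-1, 0], [0, 2]]
Result: (-8 × -1, 2 × 2) = (8, 4)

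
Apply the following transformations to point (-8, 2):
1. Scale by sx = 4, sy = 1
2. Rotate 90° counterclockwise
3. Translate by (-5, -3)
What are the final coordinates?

Step 1: Scale → (-32, 2)
Step 2: Rotate 90° → (-2, -32)
Step 3: Translate → (-7, -35)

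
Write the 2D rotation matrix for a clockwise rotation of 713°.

Rotation matrix formula: [[cos θ, -sin θ], [sin θ, cos θ]]
A clockwise rotation by 713° is equivalent to a counterclockwise rotation by -713°.
For θ = -713°:
cos(-713°) = 0.9925
sin(-713°) = 0.1219
Result: [[0.9925, -0.1219], [0.1219, 0.9925]]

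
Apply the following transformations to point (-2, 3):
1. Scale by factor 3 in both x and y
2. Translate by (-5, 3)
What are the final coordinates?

Step 1: Scale (-2, 3) by 3 → (-6, 9)
Step 2: Translate by (-5, 3) → (-11, 12)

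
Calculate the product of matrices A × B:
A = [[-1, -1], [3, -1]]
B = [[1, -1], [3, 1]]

Matrix multiplication:
C[0][0] = -1×1 + -1×3 = -4
C[0][1] = -1×-1 + -1×1 = 0
C[1][0] = 3×1 + -1×3 = 0
C[1][1] = 3×-1 + -1×1 = -4
Result: [[-4, 0], [0, -4]]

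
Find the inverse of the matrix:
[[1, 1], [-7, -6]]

For [[a,b],[c,d]], inverse = (1/det)·[[d,-b],[-c,a]]
det = (1)(-6) - (1)(-7) = -6 - -7 = 1
Inverse = [[-6, -1], [7, 1]]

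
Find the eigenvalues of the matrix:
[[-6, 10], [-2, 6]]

Characteristic equation: det(A - λI) = 0
λ² - (trace)λ + (det) = 0
trace = -6 + 6 = 0, det = (-6)(6) - (10)(-2) = -16
λ² - (0)λ + (-16) = 0
λ = (0 ± √((0)² - 4·(-16))) / 2 = (0 ± √64) / 2
Solving: λ = -4, 4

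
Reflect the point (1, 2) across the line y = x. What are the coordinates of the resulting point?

Reflection across line y = x: (1, 2) → (2, 1)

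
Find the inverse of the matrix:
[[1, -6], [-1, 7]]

For [[a,b],[c,d]], inverse = (1/det)·[[d,-b],[-c,a]]
det = (1)(7) - (-6)(-1) = 7 - 6 = 1
Inverse = [[7, 6], [1, 1]]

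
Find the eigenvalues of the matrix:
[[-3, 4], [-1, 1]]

Characteristic equation: det(A - λI) = 0
λ² - (trace)λ + (det) = 0
trace = -3 + 1 = -2, det = (-3)(1) - (4)(-1) = 1
λ² - (-2)λ + (1) = 0
λ = (-2 ± √((-2)² - 4·(1))) / 2 = (-2 ± √0) / 2
Solving: λ = -1, -1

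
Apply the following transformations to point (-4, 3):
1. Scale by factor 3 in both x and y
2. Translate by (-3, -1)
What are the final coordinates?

Step 1: Scale (-4, 3) by 3 → (-12, 9)
Step 2: Translate by (-3, -1) → (-15, 8)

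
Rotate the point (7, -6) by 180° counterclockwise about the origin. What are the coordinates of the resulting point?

Rotation matrix for 180°: [[cos 180°, -sin 180°], [sin 180°, cos 180°]] = [[-1, 0], [0, -1]]
[[-1, 0], [0, -1]] × [7, -6]ᵀ = [-7, 6]ᵀ
Result: (-7, 6)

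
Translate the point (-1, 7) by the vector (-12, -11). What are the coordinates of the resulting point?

Translation by (-12, -11) (homogeneous matrix [[1, 0, -12], [0, 1, -11], [0, 0, 1]]):
x' = -1 + -12 = -13
y' = 7 + -11 = -4
Result: (-13, -4)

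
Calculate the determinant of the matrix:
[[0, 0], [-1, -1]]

For a 2×2 matrix [[a, b], [c, d]], det = ad - bc
det = (0)(-1) - (0)(-1) = 0 - 0 = 0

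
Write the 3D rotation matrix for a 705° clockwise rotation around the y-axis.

Rotation matrix for clockwise 705° around y-axis:
A clockwise rotation by 705° is a counterclockwise rotation by -705°.
cos(-705°) = 0.9659, sin(-705°) = 0.2588
Result: [[0.9659, 0, 0.2588], [0, 1, 0], [-0.2588, 0, 0.9659]]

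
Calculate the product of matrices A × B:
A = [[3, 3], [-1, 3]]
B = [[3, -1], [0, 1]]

Matrix multiplication:
C[0][0] = 3×3 + 3×0 = 9
C[0][1] = 3×-1 + 3×1 = 0
C[1][0] = -1×3 + 3×0 = -3
C[1][1] = -1×-1 + 3×1 = 4
Result: [[9, 0], [-3, 4]]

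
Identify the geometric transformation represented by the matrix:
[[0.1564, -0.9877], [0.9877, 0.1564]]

This matrix represents: rotation by 81° counterclockwise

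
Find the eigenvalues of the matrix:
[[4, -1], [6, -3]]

Characteristic equation: det(A - λI) = 0
λ² - (trace)λ + (det) = 0
trace = 4 + -3 = 1, det = (4)(-3) - (-1)(6) = -6
λ² - (1)λ + (-6) = 0
λ = (1 ± √((1)² - 4·(-6))) / 2 = (1 ± √25) / 2
Solving: λ = -2, 3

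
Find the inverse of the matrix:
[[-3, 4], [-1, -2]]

For [[a,b],[c,d]], inverse = (1/det)·[[d,-b],[-c,a]]
det = (-3)(-2) - (4)(-1) = 6 - -4 = 10
Inverse = (1/10)·[[-2, -4], [1, -3]]
= [[-1/5, -2/5], [1/10, -3/10]]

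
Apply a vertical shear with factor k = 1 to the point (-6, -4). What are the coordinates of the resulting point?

Shear matrix for vertical shear with factor k = 1:
[[1, 0], [1, 1]]
Result: (-6, -4) → (-6, -10)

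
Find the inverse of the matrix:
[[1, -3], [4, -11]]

For [[a,b],[c,d]], inverse = (1/det)·[[d,-b],[-c,a]]
det = (1)(-11) - (-3)(4) = -11 - -12 = 1
Inverse = [[-11, 3], [-4, 1]]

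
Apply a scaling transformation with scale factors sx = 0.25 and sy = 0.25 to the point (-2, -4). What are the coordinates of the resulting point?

Scaling matrix:
[[0.25, 0], [0, 0.25]]
Result: (-2 × 0.25, -4 × 0.25) = (-0.5, -1)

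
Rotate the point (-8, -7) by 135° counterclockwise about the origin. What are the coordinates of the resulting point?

Rotation matrix for 135°: [[cos 135°, -sin 135°], [sin 135°, cos 135°]] ≈ [[-0.707107, -0.707107], [0.707107, -0.707107]]
[[-0.707107, -0.707107], [0.707107, -0.707107]] × [-8, -7]ᵀ ≈ [10.6066, -0.7071]ᵀ
Result: (10.6066, -0.7071)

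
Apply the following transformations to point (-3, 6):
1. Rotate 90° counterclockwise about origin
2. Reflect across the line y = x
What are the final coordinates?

Step 1: Rotate 90° → (-6, -3)
Step 2: Reflect across line y = x → (-3, -6)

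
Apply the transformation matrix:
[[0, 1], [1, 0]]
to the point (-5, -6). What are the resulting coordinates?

Matrix multiplication:
[[0, 1], [1, 0]] × [-5, -6]ᵀ
= [(0)(-5) + (1)(-6), (1)(-5) + (0)(-6)]ᵀ
= [-6, -5]ᵀ
Result: (-6, -5)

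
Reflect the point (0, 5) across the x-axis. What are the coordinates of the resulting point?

Reflection across x-axis: (0, 5) → (0, -5)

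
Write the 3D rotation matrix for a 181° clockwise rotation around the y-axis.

Rotation matrix for clockwise 181° around y-axis:
A clockwise rotation by 181° is a counterclockwise rotation by -181°.
cos(-181°) = -0.9998, sin(-181°) = 0.0175
Result: [[-0.9998, 0, 0.0175], [0, 1, 0], [-0.0175, 0, -0.9998]]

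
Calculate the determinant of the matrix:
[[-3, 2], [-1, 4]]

For a 2×2 matrix [[a, b], [c, d]], det = ad - bc
det = (-3)(4) - (2)(-1) = -12 - -2 = -10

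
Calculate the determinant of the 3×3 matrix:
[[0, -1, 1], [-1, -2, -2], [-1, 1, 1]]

Expansion along first row:
det = 0·det([[-2,-2],[1,1]]) - -1·det([[-1,-2],[-1,1]]) + 1·det([[-1,-2],[-1,1]])
    = 0·(-2·1 - -2·1) - -1·(-1·1 - -2·-1) + 1·(-1·1 - -2·-1)
    = 0·0 - -1·-3 + 1·-3
    = 0 + -3 + -3 = -6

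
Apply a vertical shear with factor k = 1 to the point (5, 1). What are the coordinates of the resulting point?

Shear matrix for vertical shear with factor k = 1:
[[1, 0], [1, 1]]
Result: (5, 1) → (5, 6)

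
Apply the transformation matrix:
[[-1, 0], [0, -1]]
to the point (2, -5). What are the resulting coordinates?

Matrix multiplication:
[[-1, 0], [0, -1]] × [2, -5]ᵀ
= [(-1)(2) + (0)(-5), (0)(2) + (-1)(-5)]ᵀ
= [-2, 5]ᵀ
Result: (-2, 5)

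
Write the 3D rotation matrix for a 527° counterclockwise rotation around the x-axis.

Rotation matrix for counterclockwise 527° around x-axis:
cos(527°) = -0.9744, sin(527°) = 0.2250
Result: [[1, 0, 0], [0, -0.9744, -0.2250], [0, 0.2250, -0.9744]]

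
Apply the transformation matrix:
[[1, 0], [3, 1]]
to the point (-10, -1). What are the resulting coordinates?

Matrix multiplication:
[[1, 0], [3, 1]] × [-10, -1]ᵀ
= [(1)(-10) + (0)(-1), (3)(-10) + (1)(-1)]ᵀ
= [-10, -31]ᵀ
Result: (-10, -31)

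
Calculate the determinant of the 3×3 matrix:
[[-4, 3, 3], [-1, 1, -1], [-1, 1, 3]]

Expansion along first row:
det = -4·det([[1,-1],[1,3]]) - 3·det([[-1,-1],[-1,3]]) + 3·det([[-1,1],[-1,1]])
    = -4·(1·3 - -1·1) - 3·(-1·3 - -1·-1) + 3·(-1·1 - 1·-1)
    = -4·4 - 3·-4 + 3·0
    = -16 + 12 + 0 = -4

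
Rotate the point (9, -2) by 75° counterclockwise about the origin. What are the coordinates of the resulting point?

Rotation matrix for 75°: [[cos 75°, -sin 75°], [sin 75°, cos 75°]] ≈ [[0.258819, -0.965926], [0.965926, 0.258819]]
[[0.258819, -0.965926], [0.965926, 0.258819]] × [9, -2]ᵀ ≈ [4.2612, 8.1757]ᵀ
Result: (4.2612, 8.1757)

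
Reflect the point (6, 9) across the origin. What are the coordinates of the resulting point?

Reflection across origin: (6, 9) → (-6, -9)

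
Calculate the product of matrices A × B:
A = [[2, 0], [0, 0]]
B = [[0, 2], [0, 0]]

Matrix multiplication:
C[0][0] = 2×0 + 0×0 = 0
C[0][1] = 2×2 + 0×0 = 4
C[1][0] = 0×0 + 0×0 = 0
C[1][1] = 0×2 + 0×0 = 0
Result: [[0, 4], [0, 0]]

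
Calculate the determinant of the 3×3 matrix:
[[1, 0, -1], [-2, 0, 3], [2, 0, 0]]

Expansion along first row:
det = 1·det([[0,3],[0,0]]) - 0·det([[-2,3],[2,0]]) + -1·det([[-2,0],[2,0]])
    = 1·(0·0 - 3·0) - 0·(-2·0 - 3·2) + -1·(-2·0 - 0·2)
    = 1·0 - 0·-6 + -1·0
    = 0 + 0 + 0 = 0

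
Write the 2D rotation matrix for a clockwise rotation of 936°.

Rotation matrix formula: [[cos θ, -sin θ], [sin θ, cos θ]]
A clockwise rotation by 936° is equivalent to a counterclockwise rotation by -936°.
For θ = -936°:
cos(-936°) = -0.8090
sin(-936°) = 0.5878
Result: [[-0.8090, -0.5878], [0.5878, -0.8090]]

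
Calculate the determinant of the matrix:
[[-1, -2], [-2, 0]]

For a 2×2 matrix [[a, b], [c, d]], det = ad - bc
det = (-1)(0) - (-2)(-2) = 0 - 4 = -4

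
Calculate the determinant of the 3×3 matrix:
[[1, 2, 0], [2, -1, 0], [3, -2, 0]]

Expansion along first row:
det = 1·det([[-1,0],[-2,0]]) - 2·det([[2,0],[3,0]]) + 0·det([[2,-1],[3,-2]])
    = 1·(-1·0 - 0·-2) - 2·(2·0 - 0·3) + 0·(2·-2 - -1·3)
    = 1·0 - 2·0 + 0·-1
    = 0 + 0 + 0 = 0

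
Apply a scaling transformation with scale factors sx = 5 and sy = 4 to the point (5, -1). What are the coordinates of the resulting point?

Scaling matrix:
[[5, 0], [0, 4]]
Result: (5 × 5, -1 × 4) = (25, -4)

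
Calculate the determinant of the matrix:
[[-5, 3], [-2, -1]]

For a 2×2 matrix [[a, b], [c, d]], det = ad - bc
det = (-5)(-1) - (3)(-2) = 5 - -6 = 11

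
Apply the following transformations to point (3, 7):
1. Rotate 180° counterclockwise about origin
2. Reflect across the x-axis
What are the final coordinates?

Step 1: Rotate 180° → (-3, -7)
Step 2: Reflect across x-axis → (-3, 7)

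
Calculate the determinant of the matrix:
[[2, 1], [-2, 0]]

For a 2×2 matrix [[a, b], [c, d]], det = ad - bc
det = (2)(0) - (1)(-2) = 0 - -2 = 2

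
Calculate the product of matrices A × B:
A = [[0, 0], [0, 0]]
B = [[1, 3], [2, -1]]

Matrix multiplication:
C[0][0] = 0×1 + 0×2 = 0
C[0][1] = 0×3 + 0×-1 = 0
C[1][0] = 0×1 + 0×2 = 0
C[1][1] = 0×3 + 0×-1 = 0
Result: [[0, 0], [0, 0]]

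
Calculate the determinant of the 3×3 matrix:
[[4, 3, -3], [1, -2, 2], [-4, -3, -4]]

Expansion along first row:
det = 4·det([[-2,2],[-3,-4]]) - 3·det([[1,2],[-4,-4]]) + -3·det([[1,-2],[-4,-3]])
    = 4·(-2·-4 - 2·-3) - 3·(1·-4 - 2·-4) + -3·(1·-3 - -2·-4)
    = 4·14 - 3·4 + -3·-11
    = 56 + -12 + 33 = 77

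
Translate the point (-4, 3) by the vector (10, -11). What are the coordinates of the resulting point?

Translation by (10, -11) (homogeneous matrix [[1, 0, 10], [0, 1, -11], [0, 0, 1]]):
x' = -4 + 10 = 6
y' = 3 + -11 = -8
Result: (6, -8)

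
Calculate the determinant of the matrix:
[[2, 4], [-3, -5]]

For a 2×2 matrix [[a, b], [c, d]], det = ad - bc
det = (2)(-5) - (4)(-3) = -10 - -12 = 2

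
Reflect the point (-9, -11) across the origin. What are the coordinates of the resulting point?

Reflection across origin: (-9, -11) → (9, 11)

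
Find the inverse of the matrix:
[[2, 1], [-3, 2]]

For [[a,b],[c,d]], inverse = (1/det)·[[d,-b],[-c,a]]
det = (2)(2) - (1)(-3) = 4 - -3 = 7
Inverse = (1/7)·[[2, -1], [3, 2]]
= [[2/7, -1/7], [3/7, 2/7]]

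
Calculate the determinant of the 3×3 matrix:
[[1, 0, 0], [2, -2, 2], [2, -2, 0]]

Expansion along first row:
det = 1·det([[-2,2],[-2,0]]) - 0·det([[2,2],[2,0]]) + 0·det([[2,-2],[2,-2]])
    = 1·(-2·0 - 2·-2) - 0·(2·0 - 2·2) + 0·(2·-2 - -2·2)
    = 1·4 - 0·-4 + 0·0
    = 4 + 0 + 0 = 4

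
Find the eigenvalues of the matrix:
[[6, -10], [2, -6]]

Characteristic equation: det(A - λI) = 0
λ² - (trace)λ + (det) = 0
trace = 6 + -6 = 0, det = (6)(-6) - (-10)(2) = -16
λ² - (0)λ + (-16) = 0
λ = (0 ± √((0)² - 4·(-16))) / 2 = (0 ± √64) / 2
Solving: λ = -4, 4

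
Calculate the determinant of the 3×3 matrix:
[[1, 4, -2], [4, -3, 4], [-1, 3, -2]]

Expansion along first row:
det = 1·det([[-3,4],[3,-2]]) - 4·det([[4,4],[-1,-2]]) + -2·det([[4,-3],[-1,3]])
    = 1·(-3·-2 - 4·3) - 4·(4·-2 - 4·-1) + -2·(4·3 - -3·-1)
    = 1·-6 - 4·-4 + -2·9
    = -6 + 16 + -18 = -8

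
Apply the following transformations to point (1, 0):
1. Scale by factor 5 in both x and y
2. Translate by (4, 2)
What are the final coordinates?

Step 1: Scale (1, 0) by 5 → (5, 0)
Step 2: Translate by (4, 2) → (9, 2)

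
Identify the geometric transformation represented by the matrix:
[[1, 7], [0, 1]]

This matrix represents: horizontal shear with factor 7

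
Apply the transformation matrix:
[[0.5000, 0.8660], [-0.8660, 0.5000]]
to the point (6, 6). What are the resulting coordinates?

Matrix multiplication:
[[0.5000, 0.8660], [-0.8660, 0.5000]] × [6, 6]ᵀ
= [(0.5000)(6) + (0.8660)(6), (-0.8660)(6) + (0.5000)(6)]ᵀ
= [8.1960, -2.1960]ᵀ
Result: (8.1960, -2.1960)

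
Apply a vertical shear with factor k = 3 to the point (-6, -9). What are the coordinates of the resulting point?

Shear matrix for vertical shear with factor k = 3:
[[1, 0], [3, 1]]
Result: (-6, -9) → (-6, -27)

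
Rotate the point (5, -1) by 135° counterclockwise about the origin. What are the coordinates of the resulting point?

Rotation matrix for 135°: [[cos 135°, -sin 135°], [sin 135°, cos 135°]] ≈ [[-0.707107, -0.707107], [0.707107, -0.707107]]
[[-0.707107, -0.707107], [0.707107, -0.707107]] × [5, -1]ᵀ ≈ [-2.8284, 4.2426]ᵀ
Result: (-2.8284, 4.2426)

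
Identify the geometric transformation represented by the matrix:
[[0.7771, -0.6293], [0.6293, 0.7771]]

This matrix represents: rotation by 39° counterclockwise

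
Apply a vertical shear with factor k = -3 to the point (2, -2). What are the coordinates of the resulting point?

Shear matrix for vertical shear with factor k = -3:
[[1, 0], [-3, 1]]
Result: (2, -2) → (2, -8)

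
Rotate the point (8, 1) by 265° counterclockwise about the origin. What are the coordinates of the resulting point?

Rotation matrix for 265°: [[cos 265°, -sin 265°], [sin 265°, cos 265°]] ≈ [[-0.087156, 0.996195], [-0.996195, -0.087156]]
[[-0.087156, 0.996195], [-0.996195, -0.087156]] × [8, 1]ᵀ ≈ [0.2989, -8.0567]ᵀ
Result: (0.2989, -8.0567)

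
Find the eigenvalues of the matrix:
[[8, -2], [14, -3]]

Characteristic equation: det(A - λI) = 0
λ² - (trace)λ + (det) = 0
trace = 8 + -3 = 5, det = (8)(-3) - (-2)(14) = 4
λ² - (5)λ + (4) = 0
λ = (5 ± √((5)² - 4·(4))) / 2 = (5 ± √9) / 2
Solving: λ = 1, 4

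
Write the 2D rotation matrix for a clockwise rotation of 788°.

Rotation matrix formula: [[cos θ, -sin θ], [sin θ, cos θ]]
A clockwise rotation by 788° is equivalent to a counterclockwise rotation by -788°.
For θ = -788°:
cos(-788°) = 0.3746
sin(-788°) = -0.9272
Result: [[0.3746, 0.9272], [-0.9272, 0.3746]]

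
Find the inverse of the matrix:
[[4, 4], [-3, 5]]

For [[a,b],[c,d]], inverse = (1/det)·[[d,-b],[-c,a]]
det = (4)(5) - (4)(-3) = 20 - -12 = 32
Inverse = (1/32)·[[5, -4], [3, 4]]
= [[5/32, -1/8], [3/32, 1/8]]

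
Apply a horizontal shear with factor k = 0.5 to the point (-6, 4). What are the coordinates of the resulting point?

Shear matrix for horizontal shear with factor k = 0.5:
[[1, 0.50], [0, 1]]
Result: (-6, 4) → (-4, 4)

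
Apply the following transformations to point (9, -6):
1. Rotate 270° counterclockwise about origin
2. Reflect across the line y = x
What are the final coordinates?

Step 1: Rotate 270° → (-6, -9)
Step 2: Reflect across line y = x → (-9, -6)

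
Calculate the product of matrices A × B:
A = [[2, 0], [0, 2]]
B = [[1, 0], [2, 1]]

Matrix multiplication:
C[0][0] = 2×1 + 0×2 = 2
C[0][1] = 2×0 + 0×1 = 0
C[1][0] = 0×1 + 2×2 = 4
C[1][1] = 0×0 + 2×1 = 2
Result: [[2, 0], [4, 2]]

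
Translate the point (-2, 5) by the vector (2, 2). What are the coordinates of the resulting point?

Translation by (2, 2) (homogeneous matrix [[1, 0, 2], [0, 1, 2], [0, 0, 1]]):
x' = -2 + 2 = 0
y' = 5 + 2 = 7
Result: (0, 7)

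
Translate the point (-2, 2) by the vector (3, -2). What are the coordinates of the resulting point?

Translation by (3, -2) (homogeneous matrix [[1, 0, 3], [0, 1, -2], [0, 0, 1]]):
x' = -2 + 3 = 1
y' = 2 + -2 = 0
Result: (1, 0)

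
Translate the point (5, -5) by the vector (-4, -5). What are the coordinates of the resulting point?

Translation by (-4, -5) (homogeneous matrix [[1, 0, -4], [0, 1, -5], [0, 0, 1]]):
x' = 5 + -4 = 1
y' = -5 + -5 = -10
Result: (1, -10)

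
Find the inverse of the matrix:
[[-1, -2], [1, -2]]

For [[a,b],[c,d]], inverse = (1/det)·[[d,-b],[-c,a]]
det = (-1)(-2) - (-2)(1) = 2 - -2 = 4
Inverse = (1/4)·[[-2, 2], [-1, -1]]
= [[-1/2, 1/2], [-1/4, -1/4]]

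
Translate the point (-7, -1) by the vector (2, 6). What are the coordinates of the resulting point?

Translation by (2, 6) (homogeneous matrix [[1, 0, 2], [0, 1, 6], [0, 0, 1]]):
x' = -7 + 2 = -5
y' = -1 + 6 = 5
Result: (-5, 5)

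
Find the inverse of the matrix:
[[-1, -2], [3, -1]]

For [[a,b],[c,d]], inverse = (1/det)·[[d,-b],[-c,a]]
det = (-1)(-1) - (-2)(3) = 1 - -6 = 7
Inverse = (1/7)·[[-1, 2], [-3, -1]]
= [[-1/7, 2/7], [-3/7, -1/7]]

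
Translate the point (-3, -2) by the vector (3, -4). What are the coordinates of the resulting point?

Translation by (3, -4) (homogeneous matrix [[1, 0, 3], [0, 1, -4], [0, 0, 1]]):
x' = -3 + 3 = 0
y' = -2 + -4 = -6
Result: (0, -6)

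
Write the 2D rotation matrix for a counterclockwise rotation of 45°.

Rotation matrix formula: [[cos θ, -sin θ], [sin θ, cos θ]]
For θ = 45°:
cos(45°) = √2/2
sin(45°) = √2/2
Result: [[√2/2, -√2/2], [√2/2, √2/2]]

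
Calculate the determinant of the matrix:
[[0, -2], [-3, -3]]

For a 2×2 matrix [[a, b], [c, d]], det = ad - bc
det = (0)(-3) - (-2)(-3) = 0 - 6 = -6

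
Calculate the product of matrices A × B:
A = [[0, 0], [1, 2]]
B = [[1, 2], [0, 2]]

Matrix multiplication:
C[0][0] = 0×1 + 0×0 = 0
C[0][1] = 0×2 + 0×2 = 0
C[1][0] = 1×1 + 2×0 = 1
C[1][1] = 1×2 + 2×2 = 6
Result: [[0, 0], [1, 6]]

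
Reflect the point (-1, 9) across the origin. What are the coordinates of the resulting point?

Reflection across origin: (-1, 9) → (1, -9)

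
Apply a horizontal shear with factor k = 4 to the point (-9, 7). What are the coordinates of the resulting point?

Shear matrix for horizontal shear with factor k = 4:
[[1, 4], [0, 1]]
Result: (-9, 7) → (19, 7)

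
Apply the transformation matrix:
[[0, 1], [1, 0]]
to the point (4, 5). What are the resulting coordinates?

Matrix multiplication:
[[0, 1], [1, 0]] × [4, 5]ᵀ
= [(0)(4) + (1)(5), (1)(4) + (0)(5)]ᵀ
= [5, 4]ᵀ
Result: (5, 4)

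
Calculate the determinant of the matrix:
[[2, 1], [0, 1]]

For a 2×2 matrix [[a, b], [c, d]], det = ad - bc
det = (2)(1) - (1)(0) = 2 - 0 = 2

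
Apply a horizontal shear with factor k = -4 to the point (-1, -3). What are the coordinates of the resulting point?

Shear matrix for horizontal shear with factor k = -4:
[[1, -4], [0, 1]]
Result: (-1, -3) → (11, -3)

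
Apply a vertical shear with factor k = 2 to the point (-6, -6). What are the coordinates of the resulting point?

Shear matrix for vertical shear with factor k = 2:
[[1, 0], [2, 1]]
Result: (-6, -6) → (-6, -18)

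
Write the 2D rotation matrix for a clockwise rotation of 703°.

Rotation matrix formula: [[cos θ, -sin θ], [sin θ, cos θ]]
A clockwise rotation by 703° is equivalent to a counterclockwise rotation by -703°.
For θ = -703°:
cos(-703°) = 0.9563
sin(-703°) = 0.2924
Result: [[0.9563, -0.2924], [0.2924, 0.9563]]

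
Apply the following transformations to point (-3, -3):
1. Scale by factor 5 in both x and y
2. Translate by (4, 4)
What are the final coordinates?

Step 1: Scale (-3, -3) by 5 → (-15, -15)
Step 2: Translate by (4, 4) → (-11, -11)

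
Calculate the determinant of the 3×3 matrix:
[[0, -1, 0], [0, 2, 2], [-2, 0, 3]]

Expansion along first row:
det = 0·det([[2,2],[0,3]]) - -1·det([[0,2],[-2,3]]) + 0·det([[0,2],[-2,0]])
    = 0·(2·3 - 2·0) - -1·(0·3 - 2·-2) + 0·(0·0 - 2·-2)
    = 0·6 - -1·4 + 0·4
    = 0 + 4 + 0 = 4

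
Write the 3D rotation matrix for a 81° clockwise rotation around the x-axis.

Rotation matrix for clockwise 81° around x-axis:
A clockwise rotation by 81° is a counterclockwise rotation by -81°.
cos(-81°) = 0.1564, sin(-81°) = -0.9877
Result: [[1, 0, 0], [0, 0.1564, 0.9877], [0, -0.9877, 0.1564]]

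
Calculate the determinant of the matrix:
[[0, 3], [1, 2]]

For a 2×2 matrix [[a, b], [c, d]], det = ad - bc
det = (0)(2) - (3)(1) = 0 - 3 = -3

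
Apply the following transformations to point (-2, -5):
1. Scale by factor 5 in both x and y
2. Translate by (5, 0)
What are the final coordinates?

Step 1: Scale (-2, -5) by 5 → (-10, -25)
Step 2: Translate by (5, 0) → (-5, -25)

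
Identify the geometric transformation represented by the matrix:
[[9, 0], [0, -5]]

This matrix represents: non-uniform scaling by sx = 9, sy = -5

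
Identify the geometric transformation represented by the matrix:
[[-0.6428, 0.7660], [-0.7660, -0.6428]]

This matrix represents: rotation by 230° counterclockwise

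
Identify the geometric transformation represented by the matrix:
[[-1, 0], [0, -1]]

This matrix represents: rotation by 180° (or reflection through origin)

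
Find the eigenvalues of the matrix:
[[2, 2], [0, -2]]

Characteristic equation: det(A - λI) = 0
λ² - (trace)λ + (det) = 0
trace = 2 + -2 = 0, det = (2)(-2) - (2)(0) = -4
λ² - (0)λ + (-4) = 0
λ = (0 ± √((0)² - 4·(-4))) / 2 = (0 ± √16) / 2
Solving: λ = -2, 2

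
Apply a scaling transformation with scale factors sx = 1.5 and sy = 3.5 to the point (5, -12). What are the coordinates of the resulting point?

Scaling matrix:
[[1.50, 0], [0, 3.50]]
Result: (5 × 1.5, -12 × 3.5) = (7.5, -42)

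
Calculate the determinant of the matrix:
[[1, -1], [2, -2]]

For a 2×2 matrix [[a, b], [c, d]], det = ad - bc
det = (1)(-2) - (-1)(2) = -2 - -2 = 0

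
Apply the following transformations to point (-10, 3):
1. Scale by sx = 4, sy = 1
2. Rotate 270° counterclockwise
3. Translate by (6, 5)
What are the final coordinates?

Step 1: Scale → (-40, 3)
Step 2: Rotate 270° → (3, 40)
Step 3: Translate → (9, 45)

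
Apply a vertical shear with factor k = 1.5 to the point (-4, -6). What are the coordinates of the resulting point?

Shear matrix for vertical shear with factor k = 1.5:
[[1, 0], [1.50, 1]]
Result: (-4, -6) → (-4, -12)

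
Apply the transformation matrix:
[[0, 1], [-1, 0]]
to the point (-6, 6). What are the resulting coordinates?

Matrix multiplication:
[[0, 1], [-1, 0]] × [-6, 6]ᵀ
= [(0)(-6) + (1)(6), (-1)(-6) + (0)(6)]ᵀ
= [6, 6]ᵀ
Result: (6, 6)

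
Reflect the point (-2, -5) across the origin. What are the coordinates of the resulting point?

Reflection across origin: (-2, -5) → (2, 5)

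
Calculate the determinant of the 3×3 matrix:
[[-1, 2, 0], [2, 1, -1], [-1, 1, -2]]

Expansion along first row:
det = -1·det([[1,-1],[1,-2]]) - 2·det([[2,-1],[-1,-2]]) + 0·det([[2,1],[-1,1]])
    = -1·(1·-2 - -1·1) - 2·(2·-2 - -1·-1) + 0·(2·1 - 1·-1)
    = -1·-1 - 2·-5 + 0·3
    = 1 + 10 + 0 = 11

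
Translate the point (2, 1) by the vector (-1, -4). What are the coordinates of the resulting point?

Translation by (-1, -4) (homogeneous matrix [[1, 0, -1], [0, 1, -4], [0, 0, 1]]):
x' = 2 + -1 = 1
y' = 1 + -4 = -3
Result: (1, -3)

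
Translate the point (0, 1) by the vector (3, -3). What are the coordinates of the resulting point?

Translation by (3, -3) (homogeneous matrix [[1, 0, 3], [0, 1, -3], [0, 0, 1]]):
x' = 0 + 3 = 3
y' = 1 + -3 = -2
Result: (3, -2)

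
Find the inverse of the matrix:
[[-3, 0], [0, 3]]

For [[a,b],[c,d]], inverse = (1/det)·[[d,-b],[-c,a]]
det = (-3)(3) - (0)(0) = -9 - 0 = -9
Inverse = (1/-9)·[[3, 0], [0, -3]]
= [[-1/3, 0], [0, 1/3]]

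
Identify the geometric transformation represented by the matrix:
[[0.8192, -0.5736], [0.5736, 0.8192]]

This matrix represents: rotation by 35° counterclockwise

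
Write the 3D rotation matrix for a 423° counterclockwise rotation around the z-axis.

Rotation matrix for counterclockwise 423° around z-axis:
cos(423°) = 0.4540, sin(423°) = 0.8910
Result: [[0.4540, -0.8910, 0], [0.8910, 0.4540, 0], [0, 0, 1]]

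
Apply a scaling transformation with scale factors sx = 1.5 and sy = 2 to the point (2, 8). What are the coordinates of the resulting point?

Scaling matrix:
[[1.50, 0], [0, 2]]
Result: (2 × 1.5, 8 × 2) = (3, 16)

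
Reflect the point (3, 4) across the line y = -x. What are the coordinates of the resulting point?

Reflection across line y = -x: (3, 4) → (-4, -3)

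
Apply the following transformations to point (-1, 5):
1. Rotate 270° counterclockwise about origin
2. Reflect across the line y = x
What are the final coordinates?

Step 1: Rotate 270° → (5, 1)
Step 2: Reflect across line y = x → (1, 5)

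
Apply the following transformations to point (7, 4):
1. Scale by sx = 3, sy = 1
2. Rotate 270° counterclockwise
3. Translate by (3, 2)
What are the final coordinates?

Step 1: Scale → (21, 4)
Step 2: Rotate 270° → (4, -21)
Step 3: Translate → (7, -19)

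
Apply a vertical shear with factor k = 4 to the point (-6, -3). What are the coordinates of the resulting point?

Shear matrix for vertical shear with factor k = 4:
[[1, 0], [4, 1]]
Result: (-6, -3) → (-6, -27)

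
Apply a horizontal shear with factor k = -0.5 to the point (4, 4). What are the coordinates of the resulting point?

Shear matrix for horizontal shear with factor k = -0.5:
[[1, -0.50], [0, 1]]
Result: (4, 4) → (2, 4)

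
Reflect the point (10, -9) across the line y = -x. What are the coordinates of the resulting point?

Reflection across line y = -x: (10, -9) → (9, -10)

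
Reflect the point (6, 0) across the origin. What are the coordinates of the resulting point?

Reflection across origin: (6, 0) → (-6, 0)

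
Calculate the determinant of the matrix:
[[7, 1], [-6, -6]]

For a 2×2 matrix [[a, b], [c, d]], det = ad - bc
det = (7)(-6) - (1)(-6) = -42 - -6 = -36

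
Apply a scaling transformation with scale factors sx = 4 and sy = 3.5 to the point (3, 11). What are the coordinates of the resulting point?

Scaling matrix:
[[4, 0], [0, 3.50]]
Result: (3 × 4, 11 × 3.5) = (12, 38.5)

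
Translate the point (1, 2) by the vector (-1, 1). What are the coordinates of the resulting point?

Translation by (-1, 1) (homogeneous matrix [[1, 0, -1], [0, 1, 1], [0, 0, 1]]):
x' = 1 + -1 = 0
y' = 2 + 1 = 3
Result: (0, 3)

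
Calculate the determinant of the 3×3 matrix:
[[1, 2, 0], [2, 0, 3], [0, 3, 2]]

Expansion along first row:
det = 1·det([[0,3],[3,2]]) - 2·det([[2,3],[0,2]]) + 0·det([[2,0],[0,3]])
    = 1·(0·2 - 3·3) - 2·(2·2 - 3·0) + 0·(2·3 - 0·0)
    = 1·-9 - 2·4 + 0·6
    = -9 + -8 + 0 = -17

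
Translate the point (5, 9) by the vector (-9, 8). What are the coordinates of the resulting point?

Translation by (-9, 8) (homogeneous matrix [[1, 0, -9], [0, 1, 8], [0, 0, 1]]):
x' = 5 + -9 = -4
y' = 9 + 8 = 17
Result: (-4, 17)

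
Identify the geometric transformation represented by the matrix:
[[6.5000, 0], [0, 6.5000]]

This matrix represents: uniform scaling by factor 6.5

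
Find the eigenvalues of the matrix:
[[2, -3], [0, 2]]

Characteristic equation: det(A - λI) = 0
λ² - (trace)λ + (det) = 0
trace = 2 + 2 = 4, det = (2)(2) - (-3)(0) = 4
λ² - (4)λ + (4) = 0
λ = (4 ± √((4)² - 4·(4))) / 2 = (4 ± √0) / 2
Solving: λ = 2, 2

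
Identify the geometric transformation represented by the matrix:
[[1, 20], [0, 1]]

This matrix represents: horizontal shear with factor 20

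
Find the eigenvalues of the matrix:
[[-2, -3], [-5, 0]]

Characteristic equation: det(A - λI) = 0
λ² - (trace)λ + (det) = 0
trace = -2 + 0 = -2, det = (-2)(0) - (-3)(-5) = -15
λ² - (-2)λ + (-15) = 0
λ = (-2 ± √((-2)² - 4·(-15))) / 2 = (-2 ± √64) / 2
Solving: λ = -5, 3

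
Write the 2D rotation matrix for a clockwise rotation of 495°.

Rotation matrix formula: [[cos θ, -sin θ], [sin θ, cos θ]]
A clockwise rotation by 495° is equivalent to a counterclockwise rotation by -495°.
For θ = -495°:
cos(-495°) = -√2/2
sin(-495°) = -√2/2
Result: [[-√2/2, √2/2], [-√2/2, -√2/2]]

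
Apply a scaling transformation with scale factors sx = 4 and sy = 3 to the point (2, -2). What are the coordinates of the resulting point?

Scaling matrix:
[[4, 0], [0, 3]]
Result: (2 × 4, -2 × 3) = (8, -6)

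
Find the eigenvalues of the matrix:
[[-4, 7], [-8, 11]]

Characteristic equation: det(A - λI) = 0
λ² - (trace)λ + (det) = 0
trace = -4 + 11 = 7, det = (-4)(11) - (7)(-8) = 12
λ² - (7)λ + (12) = 0
λ = (7 ± √((7)² - 4·(12))) / 2 = (7 ± √1) / 2
Solving: λ = 3, 4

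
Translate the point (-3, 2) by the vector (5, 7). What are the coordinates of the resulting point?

Translation by (5, 7) (homogeneous matrix [[1, 0, 5], [0, 1, 7], [0, 0, 1]]):
x' = -3 + 5 = 2
y' = 2 + 7 = 9
Result: (2, 9)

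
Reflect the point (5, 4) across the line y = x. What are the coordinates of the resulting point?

Reflection across line y = x: (5, 4) → (4, 5)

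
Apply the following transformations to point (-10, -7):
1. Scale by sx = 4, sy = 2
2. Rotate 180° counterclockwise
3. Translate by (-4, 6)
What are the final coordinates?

Step 1: Scale → (-40, -14)
Step 2: Rotate 180° → (40, 14)
Step 3: Translate → (36, 20)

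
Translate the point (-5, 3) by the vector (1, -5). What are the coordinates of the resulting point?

Translation by (1, -5) (homogeneous matrix [[1, 0, 1], [0, 1, -5], [0, 0, 1]]):
x' = -5 + 1 = -4
y' = 3 + -5 = -2
Result: (-4, -2)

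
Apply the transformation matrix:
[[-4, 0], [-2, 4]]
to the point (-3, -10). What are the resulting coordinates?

Matrix multiplication:
[[-4, 0], [-2, 4]] × [-3, -10]ᵀ
= [(-4)(-3) + (0)(-10), (-2)(-3) + (4)(-10)]ᵀ
= [12, -34]ᵀ
Result: (12, -34)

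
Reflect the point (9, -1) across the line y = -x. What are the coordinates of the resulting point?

Reflection across line y = -x: (9, -1) → (1, -9)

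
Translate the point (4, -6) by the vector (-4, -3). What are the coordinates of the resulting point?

Translation by (-4, -3) (homogeneous matrix [[1, 0, -4], [0, 1, -3], [0, 0, 1]]):
x' = 4 + -4 = 0
y' = -6 + -3 = -9
Result: (0, -9)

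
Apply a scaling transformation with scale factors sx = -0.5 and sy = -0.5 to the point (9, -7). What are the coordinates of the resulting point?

Scaling matrix:
[[-0.50, 0], [0, -0.50]]
Result: (9 × -0.5, -7 × -0.5) = (-4.5, 3.5)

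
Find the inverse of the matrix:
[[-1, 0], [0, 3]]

For [[a,b],[c,d]], inverse = (1/det)·[[d,-b],[-c,a]]
det = (-1)(3) - (0)(0) = -3 - 0 = -3
Inverse = (1/-3)·[[3, 0], [0, -1]]
= [[-1, 0], [0, 1/3]]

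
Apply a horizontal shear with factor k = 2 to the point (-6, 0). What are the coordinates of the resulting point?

Shear matrix for horizontal shear with factor k = 2:
[[1, 2], [0, 1]]
Result: (-6, 0) → (-6, 0)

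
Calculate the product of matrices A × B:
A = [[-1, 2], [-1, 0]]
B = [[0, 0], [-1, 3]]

Matrix multiplication:
C[0][0] = -1×0 + 2×-1 = -2
C[0][1] = -1×0 + 2×3 = 6
C[1][0] = -1×0 + 0×-1 = 0
C[1][1] = -1×0 + 0×3 = 0
Result: [[-2, 6], [0, 0]]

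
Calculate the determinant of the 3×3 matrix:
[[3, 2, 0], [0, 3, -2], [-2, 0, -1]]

Expansion along first row:
det = 3·det([[3,-2],[0,-1]]) - 2·det([[0,-2],[-2,-1]]) + 0·det([[0,3],[-2,0]])
    = 3·(3·-1 - -2·0) - 2·(0·-1 - -2·-2) + 0·(0·0 - 3·-2)
    = 3·-3 - 2·-4 + 0·6
    = -9 + 8 + 0 = -1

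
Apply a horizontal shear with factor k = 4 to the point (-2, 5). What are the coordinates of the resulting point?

Shear matrix for horizontal shear with factor k = 4:
[[1, 4], [0, 1]]
Result: (-2, 5) → (18, 5)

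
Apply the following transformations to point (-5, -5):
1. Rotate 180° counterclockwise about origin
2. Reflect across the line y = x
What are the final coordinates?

Step 1: Rotate 180° → (5, 5)
Step 2: Reflect across line y = x → (5, 5)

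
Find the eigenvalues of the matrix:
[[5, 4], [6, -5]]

Characteristic equation: det(A - λI) = 0
λ² - (trace)λ + (det) = 0
trace = 5 + -5 = 0, det = (5)(-5) - (4)(6) = -49
λ² - (0)λ + (-49) = 0
λ = (0 ± √((0)² - 4·(-49))) / 2 = (0 ± √196) / 2
Solving: λ = -7, 7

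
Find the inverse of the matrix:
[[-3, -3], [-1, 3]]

For [[a,b],[c,d]], inverse = (1/det)·[[d,-b],[-c,a]]
det = (-3)(3) - (-3)(-1) = -9 - 3 = -12
Inverse = (1/-12)·[[3, 3], [1, -3]]
= [[-1/4, -1/4], [-1/12, 1/4]]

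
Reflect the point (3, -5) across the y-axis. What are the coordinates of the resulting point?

Reflection across y-axis: (3, -5) → (-3, -5)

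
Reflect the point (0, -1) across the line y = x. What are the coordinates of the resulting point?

Reflection across line y = x: (0, -1) → (-1, 0)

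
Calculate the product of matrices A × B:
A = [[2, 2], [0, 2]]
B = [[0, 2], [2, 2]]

Matrix multiplication:
C[0][0] = 2×0 + 2×2 = 4
C[0][1] = 2×2 + 2×2 = 8
C[1][0] = 0×0 + 2×2 = 4
C[1][1] = 0×2 + 2×2 = 4
Result: [[4, 8], [4, 4]]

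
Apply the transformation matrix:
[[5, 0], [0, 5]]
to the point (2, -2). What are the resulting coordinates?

Matrix multiplication:
[[5, 0], [0, 5]] × [2, -2]ᵀ
= [(5)(2) + (0)(-2), (0)(2) + (5)(-2)]ᵀ
= [10, -10]ᵀ
Result: (10, -10)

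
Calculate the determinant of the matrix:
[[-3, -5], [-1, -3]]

For a 2×2 matrix [[a, b], [c, d]], det = ad - bc
det = (-3)(-3) - (-5)(-1) = 9 - 5 = 4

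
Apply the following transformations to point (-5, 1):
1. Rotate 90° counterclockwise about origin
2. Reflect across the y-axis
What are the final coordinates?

Step 1: Rotate 90° → (-1, -5)
Step 2: Reflect across y-axis → (1, -5)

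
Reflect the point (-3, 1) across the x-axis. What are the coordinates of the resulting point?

Reflection across x-axis: (-3, 1) → (-3, -1)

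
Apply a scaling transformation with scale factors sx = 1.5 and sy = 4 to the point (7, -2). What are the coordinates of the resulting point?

Scaling matrix:
[[1.50, 0], [0, 4]]
Result: (7 × 1.5, -2 × 4) = (10.5, -8)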